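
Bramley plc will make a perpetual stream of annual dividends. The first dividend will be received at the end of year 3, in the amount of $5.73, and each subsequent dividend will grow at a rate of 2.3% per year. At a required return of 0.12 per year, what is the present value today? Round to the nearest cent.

Value at end of year 2: C₁ / (r − g) = $5.73 / (0.12 − 0.023) = $59.0722
Discount to today: PV = $59.0722 / (1 + 0.12)^2 = $59.0722 / 1.254400 = $47.09

$47.09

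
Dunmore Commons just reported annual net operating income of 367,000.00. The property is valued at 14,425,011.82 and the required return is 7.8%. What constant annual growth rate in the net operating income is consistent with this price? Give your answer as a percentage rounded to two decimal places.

P = D₀(1+g)/(r−g) ⇒ P(r−g) = D₀(1+g) ⇒ g(P+D₀) = P·r − D₀
g = (P·r − D₀)/(P + D₀) = (14,425,011.82×0.078 − 367,000.00) / (14,425,011.82 + 367,000.00) = 0.051254

5.13%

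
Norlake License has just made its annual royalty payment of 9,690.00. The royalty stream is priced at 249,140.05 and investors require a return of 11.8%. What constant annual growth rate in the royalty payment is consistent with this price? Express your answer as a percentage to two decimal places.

P = D₀(1+g)/(r−g) ⇒ P(r−g) = D₀(1+g) ⇒ g(P+D₀) = P·r − D₀
g = (P·r − D₀)/(P + D₀) = (249,140.05×0.118 − 9,690.00) / (249,140.05 + 9,690.00) = 0.076145

7.61%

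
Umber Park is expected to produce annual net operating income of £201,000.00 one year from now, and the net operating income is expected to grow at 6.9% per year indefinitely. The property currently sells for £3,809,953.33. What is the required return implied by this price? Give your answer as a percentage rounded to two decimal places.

P = D₁/(r − g) ⇒ r = D₁/P + g = £201,000.0000/£3,809,953.33 + 0.069 = 0.052757 + 0.069 = 0.121757

12.18%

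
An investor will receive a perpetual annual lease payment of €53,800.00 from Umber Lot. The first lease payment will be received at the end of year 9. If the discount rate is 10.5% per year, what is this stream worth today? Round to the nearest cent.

€230512.64

Value at end of year 8: C / r = €53,800.00 / 0.105 = €512,380.9524
Discount to today: PV = €512,380.9524 / (1 + 0.105)^8 = €512,380.9524 / 2.222789 = €230,512.64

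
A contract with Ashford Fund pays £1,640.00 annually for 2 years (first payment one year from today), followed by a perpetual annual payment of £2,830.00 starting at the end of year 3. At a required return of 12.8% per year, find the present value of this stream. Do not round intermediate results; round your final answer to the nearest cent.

£20119.16

PV of 2-year annuity: £1,640.00 × [1 − (1+0.128)^−2] / 0.128 = 2742.81978
Perpetuity value at year 2: £2,830.00 / 0.128 = 22109.37500
PV of perpetuity: 22109.37500 / (1+0.128)^2 = 17376.33843
Total PV = 2742.81978 + 17376.33843 = 20119.15821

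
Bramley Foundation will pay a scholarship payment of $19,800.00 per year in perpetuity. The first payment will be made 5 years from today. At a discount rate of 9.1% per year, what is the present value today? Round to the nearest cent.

Value at end of year 4: C / r = $19,800.00 / 0.091 = $217,582.4176
Discount to today: PV = $217,582.4176 / (1 + 0.091)^4 = $217,582.4176 / 1.416769 = $153,576.51

$153576.51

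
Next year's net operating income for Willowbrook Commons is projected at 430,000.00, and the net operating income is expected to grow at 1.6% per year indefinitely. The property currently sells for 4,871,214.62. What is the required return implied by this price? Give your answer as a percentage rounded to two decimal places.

P = D₁/(r − g) ⇒ r = D₁/P + g = 430,000.0000/4,871,214.62 + 0.016 = 0.088274 + 0.016 = 0.104274

10.43%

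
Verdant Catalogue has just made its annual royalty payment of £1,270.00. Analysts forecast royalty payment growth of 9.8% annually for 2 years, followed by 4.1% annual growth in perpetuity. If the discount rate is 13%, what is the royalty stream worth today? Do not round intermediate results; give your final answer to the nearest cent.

D_1 = 1394.46000
D_2 = 1531.11708
Terminal value at year 2: TV = D_2×(1+g_2)/(r−g_2) = 1593.89288/0.089 = 17908.90877
P_0 = D_1/(1+r)^1 + D_2/(1+r)^2 + TV/(1+r)^2
    = 1234.03540 + 1199.08926 + 14025.30250 = 16458.42717

£16458.43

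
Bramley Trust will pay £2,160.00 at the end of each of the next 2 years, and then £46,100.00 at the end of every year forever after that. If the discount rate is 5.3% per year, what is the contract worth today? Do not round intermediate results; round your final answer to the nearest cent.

PV of 2-year annuity: £2,160.00 × [1 − (1+0.053)^−2] / 0.053 = 3999.31819
Perpetuity value at year 2: £46,100.00 / 0.053 = 869811.32075
PV of perpetuity: 869811.32075 / (1+0.053)^2 = 784455.50203
Total PV = 3999.31819 + 784455.50203 = 788454.82022

£788454.82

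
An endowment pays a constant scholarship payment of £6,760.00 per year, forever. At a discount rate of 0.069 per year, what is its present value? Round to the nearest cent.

£97971.01

Level perpetuity: PV = C / r = £6,760.00 / 0.069 = £97,971.01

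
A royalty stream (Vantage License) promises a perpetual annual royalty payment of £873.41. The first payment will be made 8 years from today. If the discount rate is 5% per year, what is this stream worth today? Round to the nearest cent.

Value at end of year 7: C / r = £873.41 / 0.05 = £17,468.2000
Discount to today: PV = £17,468.2000 / (1 + 0.05)^7 = £17,468.2000 / 1.407100 = £12,414.32

£12414.32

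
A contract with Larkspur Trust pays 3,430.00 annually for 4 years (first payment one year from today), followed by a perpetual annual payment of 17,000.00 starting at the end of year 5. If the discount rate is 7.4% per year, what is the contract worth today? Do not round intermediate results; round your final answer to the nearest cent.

PV of 4-year annuity: 3,430.00 × [1 − (1+0.074)^−4] / 0.074 = 11513.98827
Perpetuity value at year 4: 17,000.00 / 0.074 = 229729.72973
PV of perpetuity: 229729.72973 / (1+0.074)^4 = 172663.31557
Total PV = 11513.98827 + 172663.31557 = 184177.30384

184177.30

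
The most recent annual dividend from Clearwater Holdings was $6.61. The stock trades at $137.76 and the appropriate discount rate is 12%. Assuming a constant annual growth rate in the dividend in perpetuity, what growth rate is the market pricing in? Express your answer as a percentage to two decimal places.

6.87%

P = D₀(1+g)/(r−g) ⇒ P(r−g) = D₀(1+g) ⇒ g(P+D₀) = P·r − D₀
g = (P·r − D₀)/(P + D₀) = ($137.76×0.12 − $6.61) / ($137.76 + $6.61) = 0.068721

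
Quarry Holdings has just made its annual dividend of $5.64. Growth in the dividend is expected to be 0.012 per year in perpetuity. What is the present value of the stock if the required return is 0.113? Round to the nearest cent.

$56.51

D₁ = D₀ × (1 + g) = $5.64 × 1.012 = $5.7077
Growing perpetuity: P = D₁ / (r − g) = $5.7077 / (0.113 − 0.012) = $56.51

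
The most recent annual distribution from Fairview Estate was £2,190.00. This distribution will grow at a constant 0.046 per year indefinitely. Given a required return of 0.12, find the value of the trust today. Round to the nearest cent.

D₁ = D₀ × (1 + g) = £2,190.00 × 1.046 = £2,290.7400
Growing perpetuity: P = D₁ / (r − g) = £2,290.7400 / (0.12 − 0.046) = £30,955.95

£30955.95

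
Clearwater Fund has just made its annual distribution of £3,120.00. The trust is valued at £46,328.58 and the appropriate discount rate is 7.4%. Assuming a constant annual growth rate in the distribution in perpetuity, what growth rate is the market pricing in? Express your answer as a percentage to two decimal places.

P = D₀(1+g)/(r−g) ⇒ P(r−g) = D₀(1+g) ⇒ g(P+D₀) = P·r − D₀
g = (P·r − D₀)/(P + D₀) = (£46,328.58×0.074 − £3,120.00) / (£46,328.58 + £3,120.00) = 0.006235

0.62%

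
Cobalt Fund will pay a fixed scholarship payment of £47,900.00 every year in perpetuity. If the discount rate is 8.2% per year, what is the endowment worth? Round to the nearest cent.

£584146.34

Level perpetuity: PV = C / r = £47,900.00 / 0.082 = £584,146.34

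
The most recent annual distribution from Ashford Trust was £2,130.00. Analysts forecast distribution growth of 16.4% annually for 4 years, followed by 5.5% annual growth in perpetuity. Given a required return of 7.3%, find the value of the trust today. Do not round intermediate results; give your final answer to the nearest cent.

£183377.32

D_1 = 2479.32000
D_2 = 2885.92848
D_3 = 3359.22075
D_4 = 3910.13295
Terminal value at year 4: TV = D_4×(1+g_2)/(r−g_2) = 4125.19027/0.018 = 229177.23702
P_0 = D_1/(1+r)^1 + D_2/(1+r)^2 + D_3/(1+r)^3 + D_4/(1+r)^4 + TV/(1+r)^4
    = 2310.64306 + 2506.60626 + 2719.18890 + 2949.80045 + 172891.08165 = 183377.32031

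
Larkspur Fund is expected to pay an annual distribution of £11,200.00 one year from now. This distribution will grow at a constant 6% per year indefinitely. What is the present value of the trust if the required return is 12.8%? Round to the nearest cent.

Growing perpetuity: P = D₁ / (r − g) = £11,200.0000 / (0.128 − 0.06) = £164,705.88

£164705.88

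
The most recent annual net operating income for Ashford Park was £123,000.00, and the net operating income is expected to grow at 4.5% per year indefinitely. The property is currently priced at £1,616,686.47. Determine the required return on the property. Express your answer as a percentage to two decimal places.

D₁ = £123,000.00 × 1.045 = £128,535.0000
P = D₁/(r − g) ⇒ r = D₁/P + g = £128,535.0000/£1,616,686.47 + 0.045 = 0.079505 + 0.045 = 0.124505

12.45%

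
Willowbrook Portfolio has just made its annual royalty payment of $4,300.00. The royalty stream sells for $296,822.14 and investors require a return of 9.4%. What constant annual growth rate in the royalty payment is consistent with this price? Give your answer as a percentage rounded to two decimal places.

P = D₀(1+g)/(r−g) ⇒ P(r−g) = D₀(1+g) ⇒ g(P+D₀) = P·r − D₀
g = (P·r − D₀)/(P + D₀) = ($296,822.14×0.094 − $4,300.00) / ($296,822.14 + $4,300.00) = 0.078378

7.84%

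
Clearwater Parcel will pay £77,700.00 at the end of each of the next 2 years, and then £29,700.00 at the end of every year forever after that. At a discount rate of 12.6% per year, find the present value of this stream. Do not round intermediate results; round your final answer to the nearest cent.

PV of 2-year annuity: £77,700.00 × [1 − (1+0.126)^−2] / 0.126 = 130288.92415
Perpetuity value at year 2: £29,700.00 / 0.126 = 235714.28571
PV of perpetuity: 235714.28571 / (1+0.126)^2 = 185912.72783
Total PV = 130288.92415 + 185912.72783 = 316201.65199

£316201.65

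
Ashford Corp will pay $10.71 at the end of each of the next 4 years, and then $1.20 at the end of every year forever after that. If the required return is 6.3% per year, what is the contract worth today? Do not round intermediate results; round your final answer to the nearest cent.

PV of 4-year annuity: $10.71 × [1 − (1+0.063)^−4] / 0.063 = 36.85776
Perpetuity value at year 4: $1.20 / 0.063 = 19.04762
PV of perpetuity: 19.04762 / (1+0.063)^4 = 14.91790
Total PV = 36.85776 + 14.91790 = 51.77566

$51.78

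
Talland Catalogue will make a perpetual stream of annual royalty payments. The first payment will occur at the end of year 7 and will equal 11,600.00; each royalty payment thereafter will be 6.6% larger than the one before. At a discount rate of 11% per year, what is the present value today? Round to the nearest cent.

140950.77

Value at end of year 6: C₁ / (r − g) = 11,600.00 / (0.11 − 0.066) = 263,636.3636
Discount to today: PV = 263,636.3636 / (1 + 0.11)^6 = 263,636.3636 / 1.870415 = 140,950.77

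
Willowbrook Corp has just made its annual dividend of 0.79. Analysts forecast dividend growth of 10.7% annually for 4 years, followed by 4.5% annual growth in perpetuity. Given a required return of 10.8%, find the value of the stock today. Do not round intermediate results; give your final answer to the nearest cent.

D_1 = 0.87453
D_2 = 0.96810
D_3 = 1.07169
D_4 = 1.18636
Terminal value at year 4: TV = D_4×(1+g_2)/(r−g_2) = 1.23975/0.063 = 19.67856
P_0 = D_1/(1+r)^1 + D_2/(1+r)^2 + D_3/(1+r)^3 + D_4/(1+r)^4 + TV/(1+r)^4
    = 0.78929 + 0.78857 + 0.78786 + 0.78715 + 13.05673 = 16.20960

16.21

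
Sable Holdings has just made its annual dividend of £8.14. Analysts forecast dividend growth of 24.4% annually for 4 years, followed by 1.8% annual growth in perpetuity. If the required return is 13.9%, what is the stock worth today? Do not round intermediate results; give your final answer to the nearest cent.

£138.24

D_1 = 10.12616
D_2 = 12.59694
D_3 = 15.67060
D_4 = 19.49422
Terminal value at year 4: TV = D_4×(1+g_2)/(r−g_2) = 19.84512/0.121 = 164.00925
P_0 = D_1/(1+r)^1 + D_2/(1+r)^2 + D_3/(1+r)^3 + D_4/(1+r)^4 + TV/(1+r)^4
    = 8.89040 + 9.70997 + 10.60509 + 11.58273 + 97.44811 = 138.23630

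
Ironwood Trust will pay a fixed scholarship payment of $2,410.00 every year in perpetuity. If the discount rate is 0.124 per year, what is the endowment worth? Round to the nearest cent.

$19435.48

Level perpetuity: PV = C / r = $2,410.00 / 0.124 = $19,435.48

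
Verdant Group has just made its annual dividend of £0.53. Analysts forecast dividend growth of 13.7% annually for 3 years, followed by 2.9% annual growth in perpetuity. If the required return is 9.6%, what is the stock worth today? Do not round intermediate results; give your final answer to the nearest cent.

D_1 = 0.60261
D_2 = 0.68517
D_3 = 0.77904
Terminal value at year 3: TV = D_3×(1+g_2)/(r−g_2) = 0.80163/0.067 = 11.96459
P_0 = D_1/(1+r)^1 + D_2/(1+r)^2 + D_3/(1+r)^3 + TV/(1+r)^3
    = 0.54983 + 0.57039 + 0.59173 + 9.08796 = 10.79991

£10.80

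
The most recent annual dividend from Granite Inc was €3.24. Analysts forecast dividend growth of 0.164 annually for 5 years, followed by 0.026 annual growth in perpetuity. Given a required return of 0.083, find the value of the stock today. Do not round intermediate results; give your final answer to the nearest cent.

D_1 = 3.77136
D_2 = 4.38986
D_3 = 5.10980
D_4 = 5.94781
D_5 = 6.92325
Terminal value at year 5: TV = D_5×(1+g_2)/(r−g_2) = 7.10325/0.057 = 124.61847
P_0 = D_1/(1+r)^1 + D_2/(1+r)^2 + D_3/(1+r)^3 + D_4/(1+r)^4 + D_5/(1+r)^5 + TV/(1+r)^5
    = 3.48233 + 3.74278 + 4.02271 + 4.32358 + 4.64695 + 83.64503 = 103.86336

€103.86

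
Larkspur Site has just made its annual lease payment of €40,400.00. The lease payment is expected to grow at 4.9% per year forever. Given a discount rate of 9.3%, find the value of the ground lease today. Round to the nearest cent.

D₁ = D₀ × (1 + g) = €40,400.00 × 1.049 = €42,379.6000
Growing perpetuity: P = D₁ / (r − g) = €42,379.6000 / (0.093 − 0.049) = €963,172.73

€963172.73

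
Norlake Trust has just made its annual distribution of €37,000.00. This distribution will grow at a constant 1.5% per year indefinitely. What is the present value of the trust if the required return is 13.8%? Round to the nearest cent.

€305325.20

D₁ = D₀ × (1 + g) = €37,000.00 × 1.015 = €37,555.0000
Growing perpetuity: P = D₁ / (r − g) = €37,555.0000 / (0.138 − 0.015) = €305,325.20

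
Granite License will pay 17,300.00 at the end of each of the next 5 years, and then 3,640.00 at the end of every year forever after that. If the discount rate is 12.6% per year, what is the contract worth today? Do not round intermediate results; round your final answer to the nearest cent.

PV of 5-year annuity: 17,300.00 × [1 − (1+0.126)^−5] / 0.126 = 61446.69337
Perpetuity value at year 5: 3,640.00 / 0.126 = 28888.88889
PV of perpetuity: 28888.88889 / (1+0.126)^5 = 15960.22046
Total PV = 61446.69337 + 15960.22046 = 77406.91382

77406.91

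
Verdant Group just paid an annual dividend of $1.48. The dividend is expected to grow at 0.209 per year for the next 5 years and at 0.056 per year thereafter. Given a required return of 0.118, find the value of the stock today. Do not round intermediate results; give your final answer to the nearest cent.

$46.69

D_1 = 1.78932
D_2 = 2.16329
D_3 = 2.61542
D_4 = 3.16204
D_5 = 3.82290
Terminal value at year 5: TV = D_5×(1+g_2)/(r−g_2) = 4.03699/0.062 = 65.11266
P_0 = D_1/(1+r)^1 + D_2/(1+r)^2 + D_3/(1+r)^3 + D_4/(1+r)^4 + D_5/(1+r)^5 + TV/(1+r)^5
    = 1.60047 + 1.73074 + 1.87161 + 2.02395 + 2.18869 + 37.27833 = 46.69378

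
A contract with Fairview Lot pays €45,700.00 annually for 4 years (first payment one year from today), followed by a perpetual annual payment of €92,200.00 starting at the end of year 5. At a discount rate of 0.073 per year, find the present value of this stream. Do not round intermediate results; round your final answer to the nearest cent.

€1106569.23

PV of 4-year annuity: €45,700.00 × [1 − (1+0.073)^−4] / 0.073 = 153752.94600
Perpetuity value at year 4: €92,200.00 / 0.073 = 1263013.69863
PV of perpetuity: 1263013.69863 / (1+0.073)^4 = 952816.28898
Total PV = 153752.94600 + 952816.28898 = 1106569.23498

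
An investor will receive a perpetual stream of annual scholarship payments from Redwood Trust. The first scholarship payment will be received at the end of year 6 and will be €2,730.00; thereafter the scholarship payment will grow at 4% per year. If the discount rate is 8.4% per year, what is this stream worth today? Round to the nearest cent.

Value at end of year 5: C₁ / (r − g) = €2,730.00 / (0.084 − 0.04) = €62,045.4545
Discount to today: PV = €62,045.4545 / (1 + 0.084)^5 = €62,045.4545 / 1.496740 = €41,453.72

€41453.72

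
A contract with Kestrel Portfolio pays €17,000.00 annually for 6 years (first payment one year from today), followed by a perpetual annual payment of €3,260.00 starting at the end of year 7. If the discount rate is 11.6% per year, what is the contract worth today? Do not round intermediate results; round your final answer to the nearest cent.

€85239.99

PV of 6-year annuity: €17,000.00 × [1 − (1+0.116)^−6] / 0.116 = 70692.95974
Perpetuity value at year 6: €3,260.00 / 0.116 = 28103.44828
PV of perpetuity: 28103.44828 / (1+0.116)^6 = 14547.03364
Total PV = 70692.95974 + 14547.03364 = 85239.99338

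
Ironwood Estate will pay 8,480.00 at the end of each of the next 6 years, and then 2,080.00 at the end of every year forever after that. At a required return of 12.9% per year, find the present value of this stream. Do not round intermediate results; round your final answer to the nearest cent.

PV of 6-year annuity: 8,480.00 × [1 − (1+0.129)^−6] / 0.129 = 33993.83455
Perpetuity value at year 6: 2,080.00 / 0.129 = 16124.03101
PV of perpetuity: 16124.03101 / (1+0.129)^6 = 7785.92065
Total PV = 33993.83455 + 7785.92065 = 41779.75520

41779.76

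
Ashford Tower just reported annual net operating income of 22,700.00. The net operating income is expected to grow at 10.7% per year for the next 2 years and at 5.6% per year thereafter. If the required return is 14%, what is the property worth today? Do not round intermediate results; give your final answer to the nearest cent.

D_1 = 25128.90000
D_2 = 27817.69230
Terminal value at year 2: TV = D_2×(1+g_2)/(r−g_2) = 29375.48307/0.084 = 349708.13177
P_0 = D_1/(1+r)^1 + D_2/(1+r)^2 + TV/(1+r)^2
    = 22042.89474 + 21404.81094 + 269089.05184 = 312536.75752

312536.76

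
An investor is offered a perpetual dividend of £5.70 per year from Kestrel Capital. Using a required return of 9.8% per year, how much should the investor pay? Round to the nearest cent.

£58.16

Level perpetuity: PV = C / r = £5.70 / 0.098 = £58.16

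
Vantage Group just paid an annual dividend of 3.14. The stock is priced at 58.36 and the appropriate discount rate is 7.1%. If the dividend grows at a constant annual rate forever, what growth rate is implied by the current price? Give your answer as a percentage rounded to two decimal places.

P = D₀(1+g)/(r−g) ⇒ P(r−g) = D₀(1+g) ⇒ g(P+D₀) = P·r − D₀
g = (P·r − D₀)/(P + D₀) = (58.36×0.071 − 3.14) / (58.36 + 3.14) = 0.016318

1.63%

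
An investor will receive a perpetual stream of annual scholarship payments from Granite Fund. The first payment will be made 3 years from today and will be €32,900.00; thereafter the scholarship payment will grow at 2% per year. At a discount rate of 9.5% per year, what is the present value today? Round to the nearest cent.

Value at end of year 2: C₁ / (r − g) = €32,900.00 / (0.095 − 0.02) = €438,666.6667
Discount to today: PV = €438,666.6667 / (1 + 0.095)^2 = €438,666.6667 / 1.199025 = €365,852.81

€365852.81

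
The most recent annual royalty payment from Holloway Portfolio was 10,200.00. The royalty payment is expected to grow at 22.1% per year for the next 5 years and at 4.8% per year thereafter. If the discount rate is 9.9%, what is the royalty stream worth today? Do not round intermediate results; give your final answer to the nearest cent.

D_1 = 12454.20000
D_2 = 15206.57820
D_3 = 18567.23198
D_4 = 22670.59025
D_5 = 27680.79070
Terminal value at year 5: TV = D_5×(1+g_2)/(r−g_2) = 29009.46865/0.051 = 568813.11076
P_0 = D_1/(1+r)^1 + D_2/(1+r)^2 + D_3/(1+r)^3 + D_4/(1+r)^4 + D_5/(1+r)^5 + TV/(1+r)^5
    = 11332.30209 + 12590.30105 + 13987.95049 + 15540.75300 + 17265.93213 + 354797.97784 = 425515.21659

425515.22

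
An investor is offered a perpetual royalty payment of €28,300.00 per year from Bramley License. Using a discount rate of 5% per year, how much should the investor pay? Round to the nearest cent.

Level perpetuity: PV = C / r = €28,300.00 / 0.05 = €566,000.00

€566000.00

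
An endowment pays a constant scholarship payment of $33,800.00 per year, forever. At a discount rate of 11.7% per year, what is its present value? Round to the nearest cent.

Level perpetuity: PV = C / r = $33,800.00 / 0.117 = $288,888.89

$288888.89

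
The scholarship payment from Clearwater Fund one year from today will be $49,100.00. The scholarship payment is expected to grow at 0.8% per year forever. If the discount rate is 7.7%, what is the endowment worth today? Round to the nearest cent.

Growing perpetuity: P = D₁ / (r − g) = $49,100.0000 / (0.077 − 0.008) = $711,594.20

$711594.20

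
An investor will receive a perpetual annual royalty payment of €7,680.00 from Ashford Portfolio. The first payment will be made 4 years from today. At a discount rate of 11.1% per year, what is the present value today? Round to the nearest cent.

Value at end of year 3: C / r = €7,680.00 / 0.111 = €69,189.1892
Discount to today: PV = €69,189.1892 / (1 + 0.111)^3 = €69,189.1892 / 1.371331 = €50,454.05

€50454.05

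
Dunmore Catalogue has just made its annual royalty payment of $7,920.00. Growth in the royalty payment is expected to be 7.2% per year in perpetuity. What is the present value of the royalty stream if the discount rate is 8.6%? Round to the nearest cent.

D₁ = D₀ × (1 + g) = $7,920.00 × 1.072 = $8,490.2400
Growing perpetuity: P = D₁ / (r − g) = $8,490.2400 / (0.086 − 0.072) = $606,445.71

$606445.71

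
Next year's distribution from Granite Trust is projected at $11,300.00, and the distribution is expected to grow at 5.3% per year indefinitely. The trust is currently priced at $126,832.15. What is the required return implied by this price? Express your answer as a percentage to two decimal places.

14.21%

P = D₁/(r − g) ⇒ r = D₁/P + g = $11,300.0000/$126,832.15 + 0.053 = 0.089094 + 0.053 = 0.142094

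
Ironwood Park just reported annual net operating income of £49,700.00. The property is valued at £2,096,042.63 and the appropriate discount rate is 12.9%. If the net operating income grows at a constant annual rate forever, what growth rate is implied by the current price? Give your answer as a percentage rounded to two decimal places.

P = D₀(1+g)/(r−g) ⇒ P(r−g) = D₀(1+g) ⇒ g(P+D₀) = P·r − D₀
g = (P·r − D₀)/(P + D₀) = (£2,096,042.63×0.129 − £49,700.00) / (£2,096,042.63 + £49,700.00) = 0.102850

10.28%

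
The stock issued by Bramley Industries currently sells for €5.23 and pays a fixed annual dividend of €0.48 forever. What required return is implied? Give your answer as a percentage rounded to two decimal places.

9.18%

P = C/r ⇒ r = C/P = €0.48/€5.23 = 0.091778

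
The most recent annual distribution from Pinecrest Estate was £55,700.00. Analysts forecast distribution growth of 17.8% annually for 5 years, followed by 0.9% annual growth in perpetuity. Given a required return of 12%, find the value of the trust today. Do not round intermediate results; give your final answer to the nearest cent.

£976590.91

D_1 = 65614.60000
D_2 = 77293.99880
D_3 = 91052.33059
D_4 = 107259.64543
D_5 = 126351.86232
Terminal value at year 5: TV = D_5×(1+g_2)/(r−g_2) = 127489.02908/0.111 = 1148549.81152
P_0 = D_1/(1+r)^1 + D_2/(1+r)^2 + D_3/(1+r)^3 + D_4/(1+r)^4 + D_5/(1+r)^5 + TV/(1+r)^5
    = 58584.46429 + 61618.30261 + 64809.25043 + 68165.44375 + 71695.43995 + 651718.00818 = 976590.90922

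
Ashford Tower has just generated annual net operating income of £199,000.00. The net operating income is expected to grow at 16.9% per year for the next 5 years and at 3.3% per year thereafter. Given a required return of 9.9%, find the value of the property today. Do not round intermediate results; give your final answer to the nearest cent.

£5443312.20

D_1 = 232631.00000
D_2 = 271945.63900
D_3 = 317904.45199
D_4 = 371630.30438
D_5 = 434435.82582
Terminal value at year 5: TV = D_5×(1+g_2)/(r−g_2) = 448772.20807/0.066 = 6799578.91014
P_0 = D_1/(1+r)^1 + D_2/(1+r)^2 + D_3/(1+r)^3 + D_4/(1+r)^4 + D_5/(1+r)^5 + TV/(1+r)^5
    = 211675.15924 + 225157.65345 + 239498.90527 + 254753.61261 + 270979.95736 + 4241246.90839 = 5443312.19632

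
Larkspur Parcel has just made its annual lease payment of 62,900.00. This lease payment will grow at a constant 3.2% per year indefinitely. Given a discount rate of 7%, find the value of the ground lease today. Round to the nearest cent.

D₁ = D₀ × (1 + g) = 62,900.00 × 1.032 = 64,912.8000
Growing perpetuity: P = D₁ / (r − g) = 64,912.8000 / (0.07 − 0.032) = 1,708,231.58

1708231.58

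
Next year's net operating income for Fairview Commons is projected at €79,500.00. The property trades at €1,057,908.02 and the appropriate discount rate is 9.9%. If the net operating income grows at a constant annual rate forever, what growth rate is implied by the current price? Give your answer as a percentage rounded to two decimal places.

P = D₁/(r−g) ⇒ g = r − D₁/P = 0.099 − €79,500.00/€1,057,908.02 = 0.023852

2.39%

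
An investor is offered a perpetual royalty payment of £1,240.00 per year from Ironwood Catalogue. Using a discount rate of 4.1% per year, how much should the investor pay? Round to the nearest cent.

£30243.90

Level perpetuity: PV = C / r = £1,240.00 / 0.041 = £30,243.90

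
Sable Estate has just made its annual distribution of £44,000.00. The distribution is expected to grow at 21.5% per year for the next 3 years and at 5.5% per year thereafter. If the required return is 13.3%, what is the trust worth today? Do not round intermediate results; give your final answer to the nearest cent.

£885966.92

D_1 = 53460.00000
D_2 = 64953.90000
D_3 = 78918.98850
Terminal value at year 3: TV = D_3×(1+g_2)/(r−g_2) = 83259.53287/0.078 = 1067429.90856
P_0 = D_1/(1+r)^1 + D_2/(1+r)^2 + D_3/(1+r)^3 + TV/(1+r)^3
    = 47184.46602 + 50599.40531 + 54261.49819 + 733921.54603 = 885966.91554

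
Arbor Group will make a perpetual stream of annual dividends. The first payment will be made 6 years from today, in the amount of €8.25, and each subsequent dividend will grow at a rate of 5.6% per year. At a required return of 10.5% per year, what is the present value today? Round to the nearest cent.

€102.20

Value at end of year 5: C₁ / (r − g) = €8.25 / (0.105 − 0.056) = €168.3673
Discount to today: PV = €168.3673 / (1 + 0.105)^5 = €168.3673 / 1.647447 = €102.20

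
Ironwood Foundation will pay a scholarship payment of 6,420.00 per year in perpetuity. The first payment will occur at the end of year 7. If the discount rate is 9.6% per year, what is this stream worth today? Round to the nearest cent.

Value at end of year 6: C / r = 6,420.00 / 0.096 = 66,875.0000
Discount to today: PV = 66,875.0000 / (1 + 0.096)^6 = 66,875.0000 / 1.733258 = 38,583.40

38583.40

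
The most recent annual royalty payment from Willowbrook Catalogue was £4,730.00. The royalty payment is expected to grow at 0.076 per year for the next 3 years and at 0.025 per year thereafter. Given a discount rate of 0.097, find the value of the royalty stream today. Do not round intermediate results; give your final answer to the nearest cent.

£77196.87

D_1 = 5089.48000
D_2 = 5476.28048
D_3 = 5892.47780
Terminal value at year 3: TV = D_3×(1+g_2)/(r−g_2) = 6039.78974/0.072 = 83885.96863
P_0 = D_1/(1+r)^1 + D_2/(1+r)^2 + D_3/(1+r)^3 + TV/(1+r)^3
    = 4639.45305 + 4550.63946 + 4463.52603 + 63543.25254 = 77196.87109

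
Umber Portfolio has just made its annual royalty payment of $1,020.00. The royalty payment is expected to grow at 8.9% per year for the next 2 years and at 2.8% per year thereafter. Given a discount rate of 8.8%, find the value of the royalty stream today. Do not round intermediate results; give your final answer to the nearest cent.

$19550.95

D_1 = 1110.78000
D_2 = 1209.63942
Terminal value at year 2: TV = D_2×(1+g_2)/(r−g_2) = 1243.50932/0.06 = 20725.15540
P_0 = D_1/(1+r)^1 + D_2/(1+r)^2 + TV/(1+r)^2
    = 1020.93750 + 1021.87586 + 17508.13976 = 19550.95312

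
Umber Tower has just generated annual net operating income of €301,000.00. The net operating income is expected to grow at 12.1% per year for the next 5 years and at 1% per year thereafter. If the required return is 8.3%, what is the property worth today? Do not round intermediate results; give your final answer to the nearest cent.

D_1 = 337421.00000
D_2 = 378248.94100
D_3 = 424017.06286
D_4 = 475323.12747
D_5 = 532837.22589
Terminal value at year 5: TV = D_5×(1+g_2)/(r−g_2) = 538165.59815/0.073 = 7372131.48150
P_0 = D_1/(1+r)^1 + D_2/(1+r)^2 + D_3/(1+r)^3 + D_4/(1+r)^4 + D_5/(1+r)^5 + TV/(1+r)^5
    = 311561.40351 + 322493.38258 + 333808.93986 + 345521.53424 + 357645.09685 + 4948240.38106 = 6619270.73810

€6619270.74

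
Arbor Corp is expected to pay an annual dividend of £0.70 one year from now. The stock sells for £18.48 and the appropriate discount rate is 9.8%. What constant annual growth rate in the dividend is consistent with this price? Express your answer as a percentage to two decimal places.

P = D₁/(r−g) ⇒ g = r − D₁/P = 0.098 − £0.70/£18.48 = 0.060121

6.01%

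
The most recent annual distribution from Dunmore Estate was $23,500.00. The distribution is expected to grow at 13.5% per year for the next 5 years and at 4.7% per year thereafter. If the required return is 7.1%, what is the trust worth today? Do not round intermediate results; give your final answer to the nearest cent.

D_1 = 26672.50000
D_2 = 30273.28750
D_3 = 34360.18131
D_4 = 38998.80579
D_5 = 44263.64457
Terminal value at year 5: TV = D_5×(1+g_2)/(r−g_2) = 46344.03587/0.024 = 1931001.49442
P_0 = D_1/(1+r)^1 + D_2/(1+r)^2 + D_3/(1+r)^3 + D_4/(1+r)^4 + D_5/(1+r)^5 + TV/(1+r)^5
    = 24904.29505 + 26392.50689 + 27969.65016 + 29641.03915 + 31412.30573 + 1370361.83763 = 1510681.63463

$1510681.63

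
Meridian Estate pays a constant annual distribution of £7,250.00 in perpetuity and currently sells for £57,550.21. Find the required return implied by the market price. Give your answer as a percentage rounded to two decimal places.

12.60%

P = C/r ⇒ r = C/P = £7,250.00/£57,550.21 = 0.125977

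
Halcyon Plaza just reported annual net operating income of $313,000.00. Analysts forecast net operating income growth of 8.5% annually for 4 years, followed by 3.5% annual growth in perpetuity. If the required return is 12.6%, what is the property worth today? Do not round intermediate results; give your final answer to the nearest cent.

D_1 = 339605.00000
D_2 = 368471.42500
D_3 = 399791.49613
D_4 = 433773.77330
Terminal value at year 4: TV = D_4×(1+g_2)/(r−g_2) = 448955.85536/0.091 = 4933580.82814
P_0 = D_1/(1+r)^1 + D_2/(1+r)^2 + D_3/(1+r)^3 + D_4/(1+r)^4 + TV/(1+r)^4
    = 301603.01954 + 290621.02682 + 280038.91128 + 269842.11255 + 3069083.36807 = 4211188.43826

$4211188.44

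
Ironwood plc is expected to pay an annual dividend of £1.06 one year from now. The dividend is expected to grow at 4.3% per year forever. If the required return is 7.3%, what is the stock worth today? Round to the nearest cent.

Growing perpetuity: P = D₁ / (r − g) = £1.0600 / (0.073 − 0.043) = £35.33

£35.33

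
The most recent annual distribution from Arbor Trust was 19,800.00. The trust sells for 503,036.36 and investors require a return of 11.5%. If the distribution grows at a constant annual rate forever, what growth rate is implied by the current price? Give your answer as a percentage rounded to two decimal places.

7.28%

P = D₀(1+g)/(r−g) ⇒ P(r−g) = D₀(1+g) ⇒ g(P+D₀) = P·r − D₀
g = (P·r − D₀)/(P + D₀) = (503,036.36×0.115 − 19,800.00) / (503,036.36 + 19,800.00) = 0.072775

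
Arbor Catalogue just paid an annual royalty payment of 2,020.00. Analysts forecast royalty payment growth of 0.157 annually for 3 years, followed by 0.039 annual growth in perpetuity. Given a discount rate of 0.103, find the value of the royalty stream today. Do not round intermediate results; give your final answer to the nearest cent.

44522.50

D_1 = 2337.14000
D_2 = 2704.07098
D_3 = 3128.61012
Terminal value at year 3: TV = D_3×(1+g_2)/(r−g_2) = 3250.62592/0.064 = 50791.02998
P_0 = D_1/(1+r)^1 + D_2/(1+r)^2 + D_3/(1+r)^3 + TV/(1+r)^3
    = 2118.89393 + 2222.62944 + 2331.44357 + 37849.52927 = 44522.49620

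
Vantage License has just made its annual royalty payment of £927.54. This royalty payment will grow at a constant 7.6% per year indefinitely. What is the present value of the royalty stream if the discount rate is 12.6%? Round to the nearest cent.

£19960.66

D₁ = D₀ × (1 + g) = £927.54 × 1.076 = £998.0330
Growing perpetuity: P = D₁ / (r − g) = £998.0330 / (0.126 − 0.076) = £19,960.66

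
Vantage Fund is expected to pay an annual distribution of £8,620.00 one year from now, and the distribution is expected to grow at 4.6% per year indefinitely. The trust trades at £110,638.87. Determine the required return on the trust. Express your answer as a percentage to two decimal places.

P = D₁/(r − g) ⇒ r = D₁/P + g = £8,620.0000/£110,638.87 + 0.046 = 0.077911 + 0.046 = 0.123911

12.39%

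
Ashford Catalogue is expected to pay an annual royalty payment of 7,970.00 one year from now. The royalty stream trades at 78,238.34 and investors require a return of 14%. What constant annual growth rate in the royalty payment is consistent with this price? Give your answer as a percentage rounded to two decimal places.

P = D₁/(r−g) ⇒ g = r − D₁/P = 0.14 − 7,970.00/78,238.34 = 0.038132

3.81%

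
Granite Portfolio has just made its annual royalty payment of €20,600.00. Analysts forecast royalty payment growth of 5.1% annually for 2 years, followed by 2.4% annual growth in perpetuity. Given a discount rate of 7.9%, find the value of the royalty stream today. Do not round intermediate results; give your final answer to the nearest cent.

€403497.58

D_1 = 21650.60000
D_2 = 22754.78060
Terminal value at year 2: TV = D_2×(1+g_2)/(r−g_2) = 23300.89533/0.055 = 423652.64244
P_0 = D_1/(1+r)^1 + D_2/(1+r)^2 + TV/(1+r)^2
    = 20065.43095 + 19544.73395 + 363887.41029 = 403497.57520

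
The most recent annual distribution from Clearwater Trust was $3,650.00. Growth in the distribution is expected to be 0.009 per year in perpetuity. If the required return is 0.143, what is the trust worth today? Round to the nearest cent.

D₁ = D₀ × (1 + g) = $3,650.00 × 1.009 = $3,682.8500
Growing perpetuity: P = D₁ / (r − g) = $3,682.8500 / (0.143 − 0.009) = $27,483.96

$27483.96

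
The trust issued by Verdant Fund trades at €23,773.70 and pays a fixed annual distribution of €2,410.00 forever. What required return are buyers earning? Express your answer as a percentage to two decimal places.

10.14%

P = C/r ⇒ r = C/P = €2,410.00/€23,773.70 = 0.101373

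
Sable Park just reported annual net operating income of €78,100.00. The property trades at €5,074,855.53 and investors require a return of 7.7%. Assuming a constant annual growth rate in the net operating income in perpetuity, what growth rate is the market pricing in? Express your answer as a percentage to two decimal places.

6.07%

P = D₀(1+g)/(r−g) ⇒ P(r−g) = D₀(1+g) ⇒ g(P+D₀) = P·r − D₀
g = (P·r − D₀)/(P + D₀) = (€5,074,855.53×0.077 − €78,100.00) / (€5,074,855.53 + €78,100.00) = 0.060677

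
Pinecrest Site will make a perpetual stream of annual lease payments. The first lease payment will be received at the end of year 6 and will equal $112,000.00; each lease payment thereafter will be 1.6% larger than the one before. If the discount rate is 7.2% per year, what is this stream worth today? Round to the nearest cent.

Value at end of year 5: C₁ / (r − g) = $112,000.00 / (0.072 − 0.016) = $2,000,000.0000
Discount to today: PV = $2,000,000.0000 / (1 + 0.072)^5 = $2,000,000.0000 / 1.415709 = $1,412,719.92

$1412719.92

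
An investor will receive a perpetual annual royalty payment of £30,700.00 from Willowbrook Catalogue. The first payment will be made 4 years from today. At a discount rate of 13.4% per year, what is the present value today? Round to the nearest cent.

Value at end of year 3: C / r = £30,700.00 / 0.134 = £229,104.4776
Discount to today: PV = £229,104.4776 / (1 + 0.134)^3 = £229,104.4776 / 1.458274 = £157,106.59

£157106.59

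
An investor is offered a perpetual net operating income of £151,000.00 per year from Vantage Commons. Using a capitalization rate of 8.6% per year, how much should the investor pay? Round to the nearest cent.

£1755813.95

Level perpetuity: PV = C / r = £151,000.00 / 0.086 = £1,755,813.95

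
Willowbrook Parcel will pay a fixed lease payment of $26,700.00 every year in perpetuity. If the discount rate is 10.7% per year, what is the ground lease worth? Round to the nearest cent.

$249532.71

Level perpetuity: PV = C / r = $26,700.00 / 0.107 = $249,532.71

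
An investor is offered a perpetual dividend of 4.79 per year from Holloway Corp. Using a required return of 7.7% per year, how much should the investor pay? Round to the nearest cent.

Level perpetuity: PV = C / r = 4.79 / 0.077 = 62.21

62.21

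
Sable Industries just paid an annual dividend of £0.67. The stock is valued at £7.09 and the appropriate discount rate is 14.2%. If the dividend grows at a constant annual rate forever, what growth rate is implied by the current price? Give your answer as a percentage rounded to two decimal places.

P = D₀(1+g)/(r−g) ⇒ P(r−g) = D₀(1+g) ⇒ g(P+D₀) = P·r − D₀
g = (P·r − D₀)/(P + D₀) = (£7.09×0.142 − £0.67) / (£7.09 + £0.67) = 0.043399

4.34%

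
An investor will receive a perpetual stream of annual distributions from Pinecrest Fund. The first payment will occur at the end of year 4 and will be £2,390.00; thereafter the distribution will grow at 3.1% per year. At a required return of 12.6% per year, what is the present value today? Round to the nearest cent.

Value at end of year 3: C₁ / (r − g) = £2,390.00 / (0.126 − 0.031) = £25,157.8947
Discount to today: PV = £25,157.8947 / (1 + 0.126)^3 = £25,157.8947 / 1.427628 = £17,622.16

£17622.16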